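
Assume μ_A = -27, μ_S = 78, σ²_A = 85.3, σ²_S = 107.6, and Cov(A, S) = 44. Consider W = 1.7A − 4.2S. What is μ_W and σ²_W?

μ_W = -373.5, σ²_W = 1516.261

μ_W = 1.7·μ_A + (-4.2)·μ_S = 1.7·(-27) + (-4.2)·78 = -373.5.
σ²_W = a²·σ²_A + b²·σ²_S + 2ab·Cov(A, S) with a = 1.7, b = -4.2.
= 1.7²·85.3 + (-4.2)²·107.6 + 2·1.7·(-4.2)·44
= 246.517 + 1898.064 + (-628.32) = 1516.261.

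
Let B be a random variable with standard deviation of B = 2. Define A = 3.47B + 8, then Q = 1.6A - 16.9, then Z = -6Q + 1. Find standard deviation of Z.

standard deviation of Z = 66.624

standard deviation of A = |3.47|·2 = 6.94.
standard deviation of Q = |1.6|·6.94 = 11.104.
standard deviation of Z = |-6|·11.104 = 66.624.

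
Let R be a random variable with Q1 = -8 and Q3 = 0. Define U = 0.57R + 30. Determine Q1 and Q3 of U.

a = 0.57 > 0: Q1(U) = a·Q1(R)+b = 25.44, Q3(U) = a·Q3(R)+b = 30.

Q1(U) = 25.44, Q3(U) = 30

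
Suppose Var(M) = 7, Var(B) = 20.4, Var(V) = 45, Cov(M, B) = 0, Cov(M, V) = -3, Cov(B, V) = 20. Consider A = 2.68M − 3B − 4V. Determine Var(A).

Var(A) = 1498.1968

Var(A) = a²·Var(M) + b²·Var(B) + c²·Var(V) + 2ab·Cov(M, B) + 2ac·Cov(M, V) + 2bc·Cov(B, V), with a = 2.68, b = -3, c = -4.
= 50.2768 + 183.6 + 720 + 0 + 64.32 + 480
= 1498.1968.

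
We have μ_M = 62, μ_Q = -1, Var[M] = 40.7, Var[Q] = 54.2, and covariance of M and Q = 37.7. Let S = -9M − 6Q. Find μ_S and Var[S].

μ_S = (-9)·μ_M + (-6)·μ_Q = (-9)·62 + (-6)·(-1) = -552.
Var[S] = a²·Var[M] + b²·Var[Q] + 2ab·covariance of M and Q with a = -9, b = -6.
= (-9)²·40.7 + (-6)²·54.2 + 2·(-9)·(-6)·37.7
= 3296.7 + 1951.2 + 4071.6 = 9319.5.

μ_S = -552, Var[S] = 9319.5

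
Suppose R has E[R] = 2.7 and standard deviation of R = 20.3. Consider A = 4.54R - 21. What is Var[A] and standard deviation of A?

Var[A] = 8493.834244, standard deviation of A = 92.162

A = 4.54R - 21 is linear with a = 4.54, b = -21.
Var[R] = 20.3² = 412.09.
Var[A] = a²·Var[R] = 4.54²·412.09 = 8493.834244 (the additive constant -21 does not affect variance).
standard deviation of A = |a|·standard deviation of R = |4.54|·20.3 = 92.162.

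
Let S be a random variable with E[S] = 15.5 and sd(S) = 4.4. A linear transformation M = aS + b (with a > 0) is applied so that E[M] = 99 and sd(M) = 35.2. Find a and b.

a = 8, b = -25

sd(M) = a·sd(S) (a > 0), so a = 35.2/4.4 = 8.
E[M] = a·E[S] + b, so b = 99 − 8·15.5 = -25.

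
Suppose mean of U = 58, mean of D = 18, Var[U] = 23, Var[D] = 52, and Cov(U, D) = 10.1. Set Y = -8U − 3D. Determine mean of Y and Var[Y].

mean of Y = (-8)·mean of U + (-3)·mean of D = (-8)·58 + (-3)·18 = -518.
Var[Y] = a²·Var[U] + b²·Var[D] + 2ab·Cov(U, D) with a = -8, b = -3.
= (-8)²·23 + (-3)²·52 + 2·(-8)·(-3)·10.1
= 1472 + 468 + 484.8 = 2424.8.

mean of Y = -518, Var[Y] = 2424.8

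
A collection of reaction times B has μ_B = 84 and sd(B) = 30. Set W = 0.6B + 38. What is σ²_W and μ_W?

σ²_W = 324, μ_W = 88.4

W = 0.6B + 38 is linear with a = 0.6, b = 38.
σ²_B = 30² = 900.
σ²_W = a²·σ²_B = 0.6²·900 = 324 (the additive constant 38 does not affect variance).
μ_W = a·μ_B + b = 0.6·84 + 38 = 88.4.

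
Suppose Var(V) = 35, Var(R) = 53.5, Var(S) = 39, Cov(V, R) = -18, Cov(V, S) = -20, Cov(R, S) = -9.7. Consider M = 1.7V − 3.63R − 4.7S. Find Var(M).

Var(M) = 1878.39675

Var(M) = a²·Var(V) + b²·Var(R) + c²·Var(S) + 2ab·Cov(V, R) + 2ac·Cov(V, S) + 2bc·Cov(R, S), with a = 1.7, b = -3.63, c = -4.7.
= 101.15 + 704.96415 + 861.51 + 222.156 + 319.6 + (-330.9834)
= 1878.39675.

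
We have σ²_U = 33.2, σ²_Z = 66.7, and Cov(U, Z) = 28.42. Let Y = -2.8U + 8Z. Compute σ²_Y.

σ²_Y = a²·σ²_U + b²·σ²_Z + 2ab·Cov(U, Z) with a = -2.8, b = 8.
= (-2.8)²·33.2 + 8²·66.7 + 2·(-2.8)·8·28.42
= 260.288 + 4268.8 + (-1273.216) = 3255.872.

σ²_Y = 3255.872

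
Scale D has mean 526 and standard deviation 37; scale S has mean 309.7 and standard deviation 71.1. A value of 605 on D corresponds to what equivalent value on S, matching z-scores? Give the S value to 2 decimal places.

S = 461.51

z = (605 − 526)/37 ≈ 2.1351.
S = 309.7 + z·71.1 = 309.7 + (605 − 526)·71.1/37 ≈ 461.51.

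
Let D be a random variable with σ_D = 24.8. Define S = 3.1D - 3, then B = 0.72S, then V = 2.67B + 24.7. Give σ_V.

σ_S = |3.1|·24.8 = 76.88.
σ_B = |0.72|·76.88 = 55.3536.
σ_V = |2.67|·55.3536 = 147.794112.

σ_V = 147.794112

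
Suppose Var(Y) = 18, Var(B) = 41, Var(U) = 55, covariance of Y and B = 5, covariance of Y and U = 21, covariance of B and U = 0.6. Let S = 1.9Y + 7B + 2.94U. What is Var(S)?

Var(S) = 2941.686

Var(S) = a²·Var(Y) + b²·Var(B) + c²·Var(U) + 2ab·covariance of Y and B + 2ac·covariance of Y and U + 2bc·covariance of B and U, with a = 1.9, b = 7, c = 2.94.
= 64.98 + 2009 + 475.398 + 133 + 234.612 + 24.696
= 2941.686.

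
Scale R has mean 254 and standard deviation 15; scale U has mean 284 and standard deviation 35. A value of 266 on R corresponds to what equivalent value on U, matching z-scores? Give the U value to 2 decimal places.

U = 312.00

z = (266 − 254)/15 = 0.8.
U = 284 + z·35 = 284 + (266 − 254)·35/15 = 312.00.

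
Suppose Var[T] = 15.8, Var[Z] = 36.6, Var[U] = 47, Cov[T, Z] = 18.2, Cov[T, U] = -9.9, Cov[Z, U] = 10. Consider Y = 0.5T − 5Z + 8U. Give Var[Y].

Var[Y] = a²·Var[T] + b²·Var[Z] + c²·Var[U] + 2ab·Cov[T, Z] + 2ac·Cov[T, U] + 2bc·Cov[Z, U], with a = 0.5, b = -5, c = 8.
= 3.95 + 915 + 3008 + (-91) + (-79.2) + (-800)
= 2956.75.

Var[Y] = 2956.75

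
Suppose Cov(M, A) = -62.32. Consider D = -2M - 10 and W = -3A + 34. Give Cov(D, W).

Cov(D, W) = a·c·Cov(M, A) = (-2)·(-3)·(-62.32) = -373.92. Additive constants drop out.

Cov(D, W) = -373.92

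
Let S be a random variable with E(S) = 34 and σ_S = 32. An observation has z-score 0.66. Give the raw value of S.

S = 55.12

S = E(S) + z·σ_S = 34 + 0.66·32 = 55.12.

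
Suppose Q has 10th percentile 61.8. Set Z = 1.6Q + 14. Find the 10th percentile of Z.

Since a = 1.6 > 0 the transformation is increasing, so the 10th percentile of Z = a·(P_{10} of Q) + b = 1.6·61.8 + 14 = 112.88.

10th percentile of Z = 112.88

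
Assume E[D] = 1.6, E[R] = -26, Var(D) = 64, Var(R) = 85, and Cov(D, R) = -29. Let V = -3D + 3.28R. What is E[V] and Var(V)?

E[V] = -90.08, Var(V) = 2061.184

E[V] = (-3)·E[D] + 3.28·E[R] = (-3)·1.6 + 3.28·(-26) = -90.08.
Var(V) = a²·Var(D) + b²·Var(R) + 2ab·Cov(D, R) with a = -3, b = 3.28.
= (-3)²·64 + 3.28²·85 + 2·(-3)·3.28·(-29)
= 576 + 914.464 + 570.72 = 2061.184.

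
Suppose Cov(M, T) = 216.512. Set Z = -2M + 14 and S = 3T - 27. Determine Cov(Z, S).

Cov(Z, S) = a·c·Cov(M, T) = (-2)·3·216.512 = -1299.072. Additive constants drop out.

Cov(Z, S) = -1299.072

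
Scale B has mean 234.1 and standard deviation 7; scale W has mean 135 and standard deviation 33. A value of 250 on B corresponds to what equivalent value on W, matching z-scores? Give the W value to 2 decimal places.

z = (250 − 234.1)/7 ≈ 2.2714.
W = 135 + z·33 = 135 + (250 − 234.1)·33/7 ≈ 209.96.

W = 209.96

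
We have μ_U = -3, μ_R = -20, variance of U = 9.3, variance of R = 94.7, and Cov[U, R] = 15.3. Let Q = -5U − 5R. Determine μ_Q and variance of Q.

μ_Q = 115, variance of Q = 3365

μ_Q = (-5)·μ_U + (-5)·μ_R = (-5)·(-3) + (-5)·(-20) = 115.
variance of Q = a²·variance of U + b²·variance of R + 2ab·Cov[U, R] with a = -5, b = -5.
= (-5)²·9.3 + (-5)²·94.7 + 2·(-5)·(-5)·15.3
= 232.5 + 2367.5 + 765 = 3365.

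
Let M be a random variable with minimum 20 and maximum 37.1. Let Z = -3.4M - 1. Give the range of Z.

Range(Z) = 58.14

Range of M = 37.1 − 20 = 17.1.
Range(Z) = |a|·Range(M) = |-3.4|·17.1 = 58.14.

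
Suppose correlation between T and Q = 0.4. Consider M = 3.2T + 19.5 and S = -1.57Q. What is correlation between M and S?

Linear rescalings preserve |correlation|; the slopes 3.2 and -1.57 have opposite signs, so the correlation flips sign: correlation between M and S = −correlation between T and Q = -0.4.

correlation between M and S = -0.4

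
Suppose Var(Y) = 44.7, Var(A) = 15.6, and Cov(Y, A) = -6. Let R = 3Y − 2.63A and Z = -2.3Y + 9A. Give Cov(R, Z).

By bilinearity, Cov(R, Z) = ac·Var(Y) + bd·Var(A) + (ad+bc)·Cov(Y, A), with a=3, b=-2.63, c=-2.3, d=9.
ac·Var(Y) = 3·(-2.3)·44.7 = -308.43
bd·Var(A) = (-2.63)·9·15.6 = -369.252
(ad+bc)·Cov(Y, A) = (33.049)·(-6) = -198.294
Cov(R, Z) = -308.43 + (-369.252) + (-198.294) = -875.976.

Cov(R, Z) = -875.976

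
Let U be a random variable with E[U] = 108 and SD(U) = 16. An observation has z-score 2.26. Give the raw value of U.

U = 144.16

U = E[U] + z·SD(U) = 108 + 2.26·16 = 144.16.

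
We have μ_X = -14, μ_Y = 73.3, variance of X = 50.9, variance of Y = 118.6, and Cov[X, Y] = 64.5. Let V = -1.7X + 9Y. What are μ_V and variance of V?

μ_V = 683.5, variance of V = 7780.001

μ_V = (-1.7)·μ_X + 9·μ_Y = (-1.7)·(-14) + 9·73.3 = 683.5.
variance of V = a²·variance of X + b²·variance of Y + 2ab·Cov[X, Y] with a = -1.7, b = 9.
= (-1.7)²·50.9 + 9²·118.6 + 2·(-1.7)·9·64.5
= 147.101 + 9606.6 + (-1973.7) = 7780.001.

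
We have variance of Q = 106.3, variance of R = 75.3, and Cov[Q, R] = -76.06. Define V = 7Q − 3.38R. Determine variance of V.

variance of V = 9668.11652

variance of V = a²·variance of Q + b²·variance of R + 2ab·Cov[Q, R] with a = 7, b = -3.38.
= 7²·106.3 + (-3.38)²·75.3 + 2·7·(-3.38)·(-76.06)
= 5208.7 + 860.25732 + 3599.1592 = 9668.11652.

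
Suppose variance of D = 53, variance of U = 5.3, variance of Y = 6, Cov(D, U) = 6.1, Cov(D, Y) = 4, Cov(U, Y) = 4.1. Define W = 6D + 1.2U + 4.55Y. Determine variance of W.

variance of W = 2390.859

variance of W = a²·variance of D + b²·variance of U + c²·variance of Y + 2ab·Cov(D, U) + 2ac·Cov(D, Y) + 2bc·Cov(U, Y), with a = 6, b = 1.2, c = 4.55.
= 1908 + 7.632 + 124.215 + 87.84 + 218.4 + 44.772
= 2390.859.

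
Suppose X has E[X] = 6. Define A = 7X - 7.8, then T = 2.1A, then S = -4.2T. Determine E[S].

E[A] = 7·6 + (-7.8) = 34.2.
E[T] = 2.1·34.2 = 71.82.
E[S] = (-4.2)·71.82 = -301.644.

E[S] = -301.644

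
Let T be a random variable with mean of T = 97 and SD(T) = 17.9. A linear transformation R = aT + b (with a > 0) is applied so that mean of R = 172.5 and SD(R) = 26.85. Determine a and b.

SD(R) = a·SD(T) (a > 0), so a = 26.85/17.9 = 1.5.
mean of R = a·mean of T + b, so b = 172.5 − 1.5·97 = 27.

a = 1.5, b = 27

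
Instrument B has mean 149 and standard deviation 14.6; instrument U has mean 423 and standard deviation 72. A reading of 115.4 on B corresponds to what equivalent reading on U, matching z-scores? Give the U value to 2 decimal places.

U = 257.30

z = (115.4 − 149)/14.6 ≈ -2.3014.
U = 423 + z·72 = 423 + (115.4 − 149)·72/14.6 ≈ 257.30.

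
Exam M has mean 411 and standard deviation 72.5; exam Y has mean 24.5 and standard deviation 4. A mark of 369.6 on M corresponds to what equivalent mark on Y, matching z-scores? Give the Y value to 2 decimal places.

Y = 22.22

z = (369.6 − 411)/72.5 ≈ -0.571.
Y = 24.5 + z·4 = 24.5 + (369.6 − 411)·4/72.5 ≈ 22.22.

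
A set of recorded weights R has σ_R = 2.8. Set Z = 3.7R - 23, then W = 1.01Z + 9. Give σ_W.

σ_Z = |3.7|·2.8 = 10.36.
σ_W = |1.01|·10.36 = 10.4636.

σ_W = 10.4636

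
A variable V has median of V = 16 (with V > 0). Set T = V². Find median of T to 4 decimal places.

median of T = 256

V² is monotone on this domain, so median of T = square(16) = 256.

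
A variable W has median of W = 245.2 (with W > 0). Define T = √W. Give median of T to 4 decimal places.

√W is monotone on this domain, so median of T = √(245.2) ≈ 15.6589.

median of T = 15.6589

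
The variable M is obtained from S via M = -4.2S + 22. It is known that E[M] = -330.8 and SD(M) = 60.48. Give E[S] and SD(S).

From M = -4.2S + 22: E[M] = a·E[S] + b, so E[S] = (E[M] − b)/a = (-330.8 − 22)/(-4.2) = 84.
SD(M) = |a|·SD(S), so SD(S) = 60.48/|-4.2| = 14.4.

E[S] = 84, SD(S) = 14.4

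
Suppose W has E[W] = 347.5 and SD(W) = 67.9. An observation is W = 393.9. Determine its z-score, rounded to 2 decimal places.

z = 0.68

z = (W − E[W]) / SD(W) = (393.9 − 347.5) / 67.9 ≈ 0.68.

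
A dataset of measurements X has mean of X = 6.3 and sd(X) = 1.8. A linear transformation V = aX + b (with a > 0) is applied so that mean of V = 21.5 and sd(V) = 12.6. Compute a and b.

sd(V) = a·sd(X) (a > 0), so a = 12.6/1.8 = 7.
mean of V = a·mean of X + b, so b = 21.5 − 7·6.3 = -22.6.

a = 7, b = -22.6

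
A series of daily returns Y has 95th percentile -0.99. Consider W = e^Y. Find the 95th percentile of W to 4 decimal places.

95th percentile of W = 0.3716

e^Y is increasing, so P_{95}(W) = g(P_{95}(Y)) ≈ 0.3716.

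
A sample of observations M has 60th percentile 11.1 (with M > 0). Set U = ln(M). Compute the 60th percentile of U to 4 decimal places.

ln(M) is increasing, so P_{60}(U) = g(P_{60}(M)) ≈ 2.4069.

60th percentile of U = 2.4069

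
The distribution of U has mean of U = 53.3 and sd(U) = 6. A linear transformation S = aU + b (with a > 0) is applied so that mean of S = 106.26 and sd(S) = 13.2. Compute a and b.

sd(S) = a·sd(U) (a > 0), so a = 13.2/6 = 2.2.
mean of S = a·mean of U + b, so b = 106.26 − 2.2·53.3 = -11.

a = 2.2, b = -11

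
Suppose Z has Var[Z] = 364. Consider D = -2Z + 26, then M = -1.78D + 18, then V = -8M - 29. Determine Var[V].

Var[V] = 295244.1856

Var[D] = (-2)²·364 = 1456.
Var[M] = (-1.78)²·1456 = 4613.1904.
Var[V] = (-8)²·4613.1904 = 295244.1856.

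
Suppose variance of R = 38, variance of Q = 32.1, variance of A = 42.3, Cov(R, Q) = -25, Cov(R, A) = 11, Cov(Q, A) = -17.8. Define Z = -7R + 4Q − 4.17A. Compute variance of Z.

variance of Z = a²·variance of R + b²·variance of Q + c²·variance of A + 2ab·Cov(R, Q) + 2ac·Cov(R, A) + 2bc·Cov(Q, A), with a = -7, b = 4, c = -4.17.
= 1862 + 513.6 + 735.55047 + 1400 + 642.18 + 593.808
= 5747.13847.

variance of Z = 5747.13847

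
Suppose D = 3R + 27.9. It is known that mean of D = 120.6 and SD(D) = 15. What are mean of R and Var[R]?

mean of R = 30.9, Var[R] = 25

From D = 3R + 27.9: mean of D = a·mean of R + b, so mean of R = (mean of D − b)/a = (120.6 − 27.9)/3 = 30.9.
Var[D] = 15² = 225.
Var[D] = a²·Var[R], so Var[R] = 225/3² = 25.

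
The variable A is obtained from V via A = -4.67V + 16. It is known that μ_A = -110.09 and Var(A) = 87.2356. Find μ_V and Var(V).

From A = -4.67V + 16: μ_A = a·μ_V + b, so μ_V = (μ_A − b)/a = (-110.09 − 16)/(-4.67) = 27.
Var(A) = a²·Var(V), so Var(V) = 87.2356/(-4.67)² = 4.

μ_V = 27, Var(V) = 4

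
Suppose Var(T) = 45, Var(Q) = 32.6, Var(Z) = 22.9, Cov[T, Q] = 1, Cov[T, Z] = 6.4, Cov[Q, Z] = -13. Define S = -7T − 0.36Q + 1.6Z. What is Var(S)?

Var(S) = a²·Var(T) + b²·Var(Q) + c²·Var(Z) + 2ab·Cov[T, Q] + 2ac·Cov[T, Z] + 2bc·Cov[Q, Z], with a = -7, b = -0.36, c = 1.6.
= 2205 + 4.22496 + 58.624 + 5.04 + (-143.36) + 14.976
= 2144.50496.

Var(S) = 2144.50496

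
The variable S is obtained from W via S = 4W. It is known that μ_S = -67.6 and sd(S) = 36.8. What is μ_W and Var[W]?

μ_W = -16.9, Var[W] = 84.64

From S = 4W: μ_S = a·μ_W + b, so μ_W = (μ_S − b)/a = (-67.6 − 0)/4 = -16.9.
Var[S] = 36.8² = 1354.24.
Var[S] = a²·Var[W], so Var[W] = 1354.24/4² = 84.64.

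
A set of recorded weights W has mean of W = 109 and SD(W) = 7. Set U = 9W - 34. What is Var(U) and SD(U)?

Var(U) = 3969, SD(U) = 63

U = 9W - 34 is linear with a = 9, b = -34.
Var(W) = 7² = 49.
Var(U) = a²·Var(W) = 9²·49 = 3969 (the additive constant -34 does not affect variance).
SD(U) = |a|·SD(W) = |9|·7 = 63.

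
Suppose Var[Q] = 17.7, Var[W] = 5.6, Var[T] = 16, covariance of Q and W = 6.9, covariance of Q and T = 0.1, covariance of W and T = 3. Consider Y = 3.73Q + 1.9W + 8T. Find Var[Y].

Var[Y] = a²·Var[Q] + b²·Var[W] + c²·Var[T] + 2ab·covariance of Q and W + 2ac·covariance of Q and T + 2bc·covariance of W and T, with a = 3.73, b = 1.9, c = 8.
= 246.25833 + 20.216 + 1024 + 97.8006 + 5.968 + 91.2
= 1485.44293.

Var[Y] = 1485.44293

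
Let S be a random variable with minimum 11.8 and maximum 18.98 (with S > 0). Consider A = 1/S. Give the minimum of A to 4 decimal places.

1/S is decreasing on this domain, so min(A) comes from max(S) = 18.98: min(A) = 1/(18.98) ≈ 0.0527.

min(A) = 0.0527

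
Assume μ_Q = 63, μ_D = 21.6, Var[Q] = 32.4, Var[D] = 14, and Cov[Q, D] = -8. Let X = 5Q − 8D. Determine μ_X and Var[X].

μ_X = 5·μ_Q + (-8)·μ_D = 5·63 + (-8)·21.6 = 142.2.
Var[X] = a²·Var[Q] + b²·Var[D] + 2ab·Cov[Q, D] with a = 5, b = -8.
= 5²·32.4 + (-8)²·14 + 2·5·(-8)·(-8)
= 810 + 896 + 640 = 2346.

μ_X = 142.2, Var[X] = 2346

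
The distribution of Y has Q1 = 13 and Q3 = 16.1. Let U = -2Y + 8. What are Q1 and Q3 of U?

Q1(U) = -24.2, Q3(U) = -18

a = -2 < 0 reverses order: Q1(U) comes from Q3(Y), Q3(U) from Q1(Y).
Q1(U) = (-2)·16.1 + 8 = -24.2; Q3(U) = (-2)·13 + 8 = -18.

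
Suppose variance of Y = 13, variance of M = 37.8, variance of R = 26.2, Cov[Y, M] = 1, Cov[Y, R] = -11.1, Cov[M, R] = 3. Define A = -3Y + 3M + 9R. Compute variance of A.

variance of A = a²·variance of Y + b²·variance of M + c²·variance of R + 2ab·Cov[Y, M] + 2ac·Cov[Y, R] + 2bc·Cov[M, R], with a = -3, b = 3, c = 9.
= 117 + 340.2 + 2122.2 + (-18) + 599.4 + 162
= 3322.8.

variance of A = 3322.8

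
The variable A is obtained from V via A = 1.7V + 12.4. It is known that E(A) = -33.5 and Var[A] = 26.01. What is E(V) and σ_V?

From A = 1.7V + 12.4: E(A) = a·E(V) + b, so E(V) = (E(A) − b)/a = (-33.5 − 12.4)/1.7 = -27.
σ_A = √26.01 = 5.1.
σ_A = |a|·σ_V, so σ_V = 5.1/|1.7| = 3.

E(V) = -27, σ_V = 3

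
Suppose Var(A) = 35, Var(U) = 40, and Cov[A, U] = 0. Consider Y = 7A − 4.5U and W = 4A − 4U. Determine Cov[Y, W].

By bilinearity, Cov[Y, W] = ac·Var(A) + bd·Var(U) + (ad+bc)·Cov[A, U], with a=7, b=-4.5, c=4, d=-4.
ac·Var(A) = 7·4·35 = 980
bd·Var(U) = (-4.5)·(-4)·40 = 720
(ad+bc)·Cov[A, U] = (-46)·0 = 0
Cov[Y, W] = 980 + 720 + 0 = 1700.

Cov[Y, W] = 1700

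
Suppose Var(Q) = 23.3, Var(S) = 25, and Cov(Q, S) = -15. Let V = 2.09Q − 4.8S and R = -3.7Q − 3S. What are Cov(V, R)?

Cov(V, R) = 7.4711

By bilinearity, Cov(V, R) = ac·Var(Q) + bd·Var(S) + (ad+bc)·Cov(Q, S), with a=2.09, b=-4.8, c=-3.7, d=-3.
ac·Var(Q) = 2.09·(-3.7)·23.3 = -180.1789
bd·Var(S) = (-4.8)·(-3)·25 = 360
(ad+bc)·Cov(Q, S) = (11.49)·(-15) = -172.35
Cov(V, R) = -180.1789 + 360 + (-172.35) = 7.4711.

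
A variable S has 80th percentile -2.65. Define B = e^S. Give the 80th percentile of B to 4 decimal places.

80th percentile of B = 0.0707

e^S is increasing, so P_{80}(B) = g(P_{80}(S)) ≈ 0.0707.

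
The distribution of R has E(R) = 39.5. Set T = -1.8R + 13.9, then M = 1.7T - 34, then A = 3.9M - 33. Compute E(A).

E(T) = (-1.8)·39.5 + 13.9 = -57.2.
E(M) = 1.7·(-57.2) + (-34) = -131.24.
E(A) = 3.9·(-131.24) + (-33) = -544.836.

E(A) = -544.836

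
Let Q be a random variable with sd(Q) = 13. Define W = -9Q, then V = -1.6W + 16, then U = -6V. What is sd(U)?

sd(W) = |-9|·13 = 117.
sd(V) = |-1.6|·117 = 187.2.
sd(U) = |-6|·187.2 = 1123.2.

sd(U) = 1123.2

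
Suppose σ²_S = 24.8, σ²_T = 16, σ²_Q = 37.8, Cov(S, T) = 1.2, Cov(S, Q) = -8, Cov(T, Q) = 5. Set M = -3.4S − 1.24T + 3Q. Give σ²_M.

σ²_M = 787.608

σ²_M = a²·σ²_S + b²·σ²_T + c²·σ²_Q + 2ab·Cov(S, T) + 2ac·Cov(S, Q) + 2bc·Cov(T, Q), with a = -3.4, b = -1.24, c = 3.
= 286.688 + 24.6016 + 340.2 + 10.1184 + 163.2 + (-37.2)
= 787.608.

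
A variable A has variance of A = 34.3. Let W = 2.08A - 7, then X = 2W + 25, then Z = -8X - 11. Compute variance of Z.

variance of W = 2.08²·34.3 = 148.39552.
variance of X = 2²·148.39552 = 593.58208.
variance of Z = (-8)²·593.58208 = 37989.25312.

variance of Z = 37989.25312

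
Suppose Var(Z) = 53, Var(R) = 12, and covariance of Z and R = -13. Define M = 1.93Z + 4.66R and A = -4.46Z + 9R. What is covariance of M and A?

By bilinearity, covariance of M and A = ac·Var(Z) + bd·Var(R) + (ad+bc)·covariance of Z and R, with a=1.93, b=4.66, c=-4.46, d=9.
ac·Var(Z) = 1.93·(-4.46)·53 = -456.2134
bd·Var(R) = 4.66·9·12 = 503.28
(ad+bc)·covariance of Z and R = (-3.4136)·(-13) = 44.3768
covariance of M and A = -456.2134 + 503.28 + 44.3768 = 91.4434.

covariance of M and A = 91.4434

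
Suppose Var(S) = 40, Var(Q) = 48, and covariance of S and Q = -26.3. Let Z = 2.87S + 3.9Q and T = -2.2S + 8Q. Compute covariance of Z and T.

By bilinearity, covariance of Z and T = ac·Var(S) + bd·Var(Q) + (ad+bc)·covariance of S and Q, with a=2.87, b=3.9, c=-2.2, d=8.
ac·Var(S) = 2.87·(-2.2)·40 = -252.56
bd·Var(Q) = 3.9·8·48 = 1497.6
(ad+bc)·covariance of S and Q = (14.38)·(-26.3) = -378.194
covariance of Z and T = -252.56 + 1497.6 + (-378.194) = 866.846.

covariance of Z and T = 866.846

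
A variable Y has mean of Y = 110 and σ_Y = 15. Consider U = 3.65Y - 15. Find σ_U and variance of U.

σ_U = 54.75, variance of U = 2997.5625

U = 3.65Y - 15 is linear with a = 3.65, b = -15.
σ_U = |a|·σ_Y = |3.65|·15 = 54.75.
variance of Y = 15² = 225.
variance of U = a²·variance of Y = 3.65²·225 = 2997.5625 (the additive constant -15 does not affect variance).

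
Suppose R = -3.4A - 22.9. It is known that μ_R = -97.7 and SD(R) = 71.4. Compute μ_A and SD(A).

From R = -3.4A - 22.9: μ_R = a·μ_A + b, so μ_A = (μ_R − b)/a = (-97.7 − (-22.9))/(-3.4) = 22.
SD(R) = |a|·SD(A), so SD(A) = 71.4/|-3.4| = 21.

μ_A = 22, SD(A) = 21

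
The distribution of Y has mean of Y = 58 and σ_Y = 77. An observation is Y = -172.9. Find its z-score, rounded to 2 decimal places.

z = (Y − mean of Y) / σ_Y = (-172.9 − 58) / 77 ≈ -3.00.

z = -3.00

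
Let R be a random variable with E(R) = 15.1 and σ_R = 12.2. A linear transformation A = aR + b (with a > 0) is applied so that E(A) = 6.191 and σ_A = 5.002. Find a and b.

σ_A = a·σ_R (a > 0), so a = 5.002/12.2 = 0.41.
E(A) = a·E(R) + b, so b = 6.191 − 0.41·15.1 = 0.

a = 0.41, b = 0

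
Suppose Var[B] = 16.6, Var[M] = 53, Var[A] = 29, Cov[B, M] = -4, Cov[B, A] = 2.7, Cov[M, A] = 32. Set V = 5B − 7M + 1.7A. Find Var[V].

Var[V] = 2660.11

Var[V] = a²·Var[B] + b²·Var[M] + c²·Var[A] + 2ab·Cov[B, M] + 2ac·Cov[B, A] + 2bc·Cov[M, A], with a = 5, b = -7, c = 1.7.
= 415 + 2597 + 83.81 + 280 + 45.9 + (-761.6)
= 2660.11.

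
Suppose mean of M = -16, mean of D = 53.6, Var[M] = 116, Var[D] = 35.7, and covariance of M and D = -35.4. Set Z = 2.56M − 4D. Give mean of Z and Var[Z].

mean of Z = -255.36, Var[Z] = 2056.4096

mean of Z = 2.56·mean of M + (-4)·mean of D = 2.56·(-16) + (-4)·53.6 = -255.36.
Var[Z] = a²·Var[M] + b²·Var[D] + 2ab·covariance of M and D with a = 2.56, b = -4.
= 2.56²·116 + (-4)²·35.7 + 2·2.56·(-4)·(-35.4)
= 760.2176 + 571.2 + 724.992 = 2056.4096.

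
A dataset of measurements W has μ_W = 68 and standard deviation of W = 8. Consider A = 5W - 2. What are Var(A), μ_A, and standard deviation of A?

A = 5W - 2 is linear with a = 5, b = -2.
Var(W) = 8² = 64.
Var(A) = a²·Var(W) = 5²·64 = 1600 (the additive constant -2 does not affect variance).
μ_A = a·μ_W + b = 5·68 + (-2) = 338.
standard deviation of A = |a|·standard deviation of W = |5|·8 = 40.

Var(A) = 1600, μ_A = 338, standard deviation of A = 40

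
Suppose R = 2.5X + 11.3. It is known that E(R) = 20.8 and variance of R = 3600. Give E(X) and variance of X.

From R = 2.5X + 11.3: E(R) = a·E(X) + b, so E(X) = (E(R) − b)/a = (20.8 − 11.3)/2.5 = 3.8.
variance of R = a²·variance of X, so variance of X = 3600/2.5² = 576.

E(X) = 3.8, variance of X = 576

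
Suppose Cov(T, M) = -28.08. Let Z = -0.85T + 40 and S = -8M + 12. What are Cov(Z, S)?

Cov(Z, S) = -190.944

Cov(Z, S) = a·c·Cov(T, M) = (-0.85)·(-8)·(-28.08) = -190.944. Additive constants drop out.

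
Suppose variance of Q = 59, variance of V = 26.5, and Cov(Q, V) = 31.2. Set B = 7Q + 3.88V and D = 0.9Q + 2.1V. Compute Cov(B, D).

By bilinearity, Cov(B, D) = ac·variance of Q + bd·variance of V + (ad+bc)·Cov(Q, V), with a=7, b=3.88, c=0.9, d=2.1.
ac·variance of Q = 7·0.9·59 = 371.7
bd·variance of V = 3.88·2.1·26.5 = 215.922
(ad+bc)·Cov(Q, V) = (18.192)·31.2 = 567.5904
Cov(B, D) = 371.7 + 215.922 + 567.5904 = 1155.2124.

Cov(B, D) = 1155.2124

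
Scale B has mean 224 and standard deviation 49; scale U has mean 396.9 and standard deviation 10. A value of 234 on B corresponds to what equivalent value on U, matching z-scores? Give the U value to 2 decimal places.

U = 398.94

z = (234 − 224)/49 ≈ 0.2041.
U = 396.9 + z·10 = 396.9 + (234 − 224)·10/49 ≈ 398.94.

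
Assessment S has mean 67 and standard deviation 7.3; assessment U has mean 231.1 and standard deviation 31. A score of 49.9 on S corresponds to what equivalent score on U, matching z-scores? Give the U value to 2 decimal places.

z = (49.9 − 67)/7.3 ≈ -2.3425.
U = 231.1 + z·31 = 231.1 + (49.9 − 67)·31/7.3 ≈ 158.48.

U = 158.48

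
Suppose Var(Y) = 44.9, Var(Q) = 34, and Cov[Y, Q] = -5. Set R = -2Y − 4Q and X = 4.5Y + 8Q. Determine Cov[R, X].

Cov[R, X] = -1322.1

By bilinearity, Cov[R, X] = ac·Var(Y) + bd·Var(Q) + (ad+bc)·Cov[Y, Q], with a=-2, b=-4, c=4.5, d=8.
ac·Var(Y) = (-2)·4.5·44.9 = -404.1
bd·Var(Q) = (-4)·8·34 = -1088
(ad+bc)·Cov[Y, Q] = (-34)·(-5) = 170
Cov[R, X] = -404.1 + (-1088) + 170 = -1322.1.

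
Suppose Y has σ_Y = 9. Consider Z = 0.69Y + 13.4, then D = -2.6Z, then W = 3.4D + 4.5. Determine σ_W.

σ_Z = |0.69|·9 = 6.21.
σ_D = |-2.6|·6.21 = 16.146.
σ_W = |3.4|·16.146 = 54.8964.

σ_W = 54.8964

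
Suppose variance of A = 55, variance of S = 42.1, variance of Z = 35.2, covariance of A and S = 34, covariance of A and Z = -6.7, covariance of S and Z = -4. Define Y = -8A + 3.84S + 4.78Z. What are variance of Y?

variance of Y = 3221.66784

variance of Y = a²·variance of A + b²·variance of S + c²·variance of Z + 2ab·covariance of A and S + 2ac·covariance of A and Z + 2bc·covariance of S and Z, with a = -8, b = 3.84, c = 4.78.
= 3520 + 620.78976 + 804.26368 + (-2088.96) + 512.416 + (-146.8416)
= 3221.66784.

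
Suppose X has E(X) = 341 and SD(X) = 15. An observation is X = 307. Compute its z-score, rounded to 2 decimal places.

z = (X − E(X)) / SD(X) = (307 − 341) / 15 ≈ -2.27.

z = -2.27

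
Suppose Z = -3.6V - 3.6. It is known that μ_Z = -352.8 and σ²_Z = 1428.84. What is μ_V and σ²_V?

μ_V = 97, σ²_V = 110.25

From Z = -3.6V - 3.6: μ_Z = a·μ_V + b, so μ_V = (μ_Z − b)/a = (-352.8 − (-3.6))/(-3.6) = 97.
σ²_Z = a²·σ²_V, so σ²_V = 1428.84/(-3.6)² = 110.25.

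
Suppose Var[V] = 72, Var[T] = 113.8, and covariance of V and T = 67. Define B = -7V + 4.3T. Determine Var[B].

Var[B] = a²·Var[V] + b²·Var[T] + 2ab·covariance of V and T with a = -7, b = 4.3.
= (-7)²·72 + 4.3²·113.8 + 2·(-7)·4.3·67
= 3528 + 2104.162 + (-4033.4) = 1598.762.

Var[B] = 1598.762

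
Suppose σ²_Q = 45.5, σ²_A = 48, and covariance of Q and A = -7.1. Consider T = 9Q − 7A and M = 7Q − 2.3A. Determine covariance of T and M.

By bilinearity, covariance of T and M = ac·σ²_Q + bd·σ²_A + (ad+bc)·covariance of Q and A, with a=9, b=-7, c=7, d=-2.3.
ac·σ²_Q = 9·7·45.5 = 2866.5
bd·σ²_A = (-7)·(-2.3)·48 = 772.8
(ad+bc)·covariance of Q and A = (-69.7)·(-7.1) = 494.87
covariance of T and M = 2866.5 + 772.8 + 494.87 = 4134.17.

covariance of T and M = 4134.17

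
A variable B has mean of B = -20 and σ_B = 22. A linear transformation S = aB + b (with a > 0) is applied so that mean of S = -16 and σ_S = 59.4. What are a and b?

a = 2.7, b = 38

σ_S = a·σ_B (a > 0), so a = 59.4/22 = 2.7.
mean of S = a·mean of B + b, so b = -16 − 2.7·(-20) = 38.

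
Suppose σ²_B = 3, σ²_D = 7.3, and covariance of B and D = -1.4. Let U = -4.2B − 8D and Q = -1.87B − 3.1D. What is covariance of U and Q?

covariance of U and Q = 165.43

By bilinearity, covariance of U and Q = ac·σ²_B + bd·σ²_D + (ad+bc)·covariance of B and D, with a=-4.2, b=-8, c=-1.87, d=-3.1.
ac·σ²_B = (-4.2)·(-1.87)·3 = 23.562
bd·σ²_D = (-8)·(-3.1)·7.3 = 181.04
(ad+bc)·covariance of B and D = (27.98)·(-1.4) = -39.172
covariance of U and Q = 23.562 + 181.04 + (-39.172) = 165.43.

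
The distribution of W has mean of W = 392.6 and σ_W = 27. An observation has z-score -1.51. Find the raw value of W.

W = 351.83

W = mean of W + z·σ_W = 392.6 + (-1.51)·27 = 351.83.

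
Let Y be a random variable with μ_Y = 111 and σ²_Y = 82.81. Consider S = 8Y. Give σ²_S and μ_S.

σ²_S = 5299.84, μ_S = 888

S = 8Y is linear with a = 8, b = 0.
σ²_S = a²·σ²_Y = 8²·82.81 = 5299.84.
μ_S = a·μ_Y + b = 8·111 = 888.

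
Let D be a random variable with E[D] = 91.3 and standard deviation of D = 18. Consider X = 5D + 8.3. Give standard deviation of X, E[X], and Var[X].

X = 5D + 8.3 is linear with a = 5, b = 8.3.
standard deviation of X = |a|·standard deviation of D = |5|·18 = 90.
E[X] = a·E[D] + b = 5·91.3 + 8.3 = 464.8.
Var[D] = 18² = 324.
Var[X] = a²·Var[D] = 5²·324 = 8100 (the additive constant 8.3 does not affect variance).

standard deviation of X = 90, E[X] = 464.8, Var[X] = 8100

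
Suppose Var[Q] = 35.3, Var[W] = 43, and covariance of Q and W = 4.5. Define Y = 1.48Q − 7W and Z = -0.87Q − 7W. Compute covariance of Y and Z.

By bilinearity, covariance of Y and Z = ac·Var[Q] + bd·Var[W] + (ad+bc)·covariance of Q and W, with a=1.48, b=-7, c=-0.87, d=-7.
ac·Var[Q] = 1.48·(-0.87)·35.3 = -45.45228
bd·Var[W] = (-7)·(-7)·43 = 2107
(ad+bc)·covariance of Q and W = (-4.27)·4.5 = -19.215
covariance of Y and Z = -45.45228 + 2107 + (-19.215) = 2042.33272.

covariance of Y and Z = 2042.33272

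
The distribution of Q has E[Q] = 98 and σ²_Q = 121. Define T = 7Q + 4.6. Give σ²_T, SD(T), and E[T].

T = 7Q + 4.6 is linear with a = 7, b = 4.6.
σ²_T = a²·σ²_Q = 7²·121 = 5929 (the additive constant 4.6 does not affect variance).
SD(Q) = √121 = 11.
SD(T) = |a|·SD(Q) = |7|·11 = 77.
E[T] = a·E[Q] + b = 7·98 + 4.6 = 690.6.

σ²_T = 5929, SD(T) = 77, E[T] = 690.6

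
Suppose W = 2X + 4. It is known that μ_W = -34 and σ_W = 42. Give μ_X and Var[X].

μ_X = -19, Var[X] = 441

From W = 2X + 4: μ_W = a·μ_X + b, so μ_X = (μ_W − b)/a = (-34 − 4)/2 = -19.
Var[W] = 42² = 1764.
Var[W] = a²·Var[X], so Var[X] = 1764/2² = 441.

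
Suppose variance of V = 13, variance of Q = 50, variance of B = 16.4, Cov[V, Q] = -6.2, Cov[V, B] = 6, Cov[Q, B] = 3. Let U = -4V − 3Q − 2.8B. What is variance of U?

variance of U = 822.576

variance of U = a²·variance of V + b²·variance of Q + c²·variance of B + 2ab·Cov[V, Q] + 2ac·Cov[V, B] + 2bc·Cov[Q, B], with a = -4, b = -3, c = -2.8.
= 208 + 450 + 128.576 + (-148.8) + 134.4 + 50.4
= 822.576.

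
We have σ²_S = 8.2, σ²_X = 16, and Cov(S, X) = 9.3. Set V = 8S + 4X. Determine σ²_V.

σ²_V = 1376

σ²_V = a²·σ²_S + b²·σ²_X + 2ab·Cov(S, X) with a = 8, b = 4.
= 8²·8.2 + 4²·16 + 2·8·4·9.3
= 524.8 + 256 + 595.2 = 1376.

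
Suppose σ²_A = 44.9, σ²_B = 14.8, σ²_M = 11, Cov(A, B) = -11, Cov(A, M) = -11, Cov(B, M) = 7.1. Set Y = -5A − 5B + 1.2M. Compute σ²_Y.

σ²_Y = 1005.14

σ²_Y = a²·σ²_A + b²·σ²_B + c²·σ²_M + 2ab·Cov(A, B) + 2ac·Cov(A, M) + 2bc·Cov(B, M), with a = -5, b = -5, c = 1.2.
= 1122.5 + 370 + 15.84 + (-550) + 132 + (-85.2)
= 1005.14.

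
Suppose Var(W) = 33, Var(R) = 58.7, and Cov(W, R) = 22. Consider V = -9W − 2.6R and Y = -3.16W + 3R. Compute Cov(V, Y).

By bilinearity, Cov(V, Y) = ac·Var(W) + bd·Var(R) + (ad+bc)·Cov(W, R), with a=-9, b=-2.6, c=-3.16, d=3.
ac·Var(W) = (-9)·(-3.16)·33 = 938.52
bd·Var(R) = (-2.6)·3·58.7 = -457.86
(ad+bc)·Cov(W, R) = (-18.784)·22 = -413.248
Cov(V, Y) = 938.52 + (-457.86) + (-413.248) = 67.412.

Cov(V, Y) = 67.412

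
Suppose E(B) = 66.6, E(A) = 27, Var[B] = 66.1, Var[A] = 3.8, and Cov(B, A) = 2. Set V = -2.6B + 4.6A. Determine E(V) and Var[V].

E(V) = -48.96, Var[V] = 479.404

E(V) = (-2.6)·E(B) + 4.6·E(A) = (-2.6)·66.6 + 4.6·27 = -48.96.
Var[V] = a²·Var[B] + b²·Var[A] + 2ab·Cov(B, A) with a = -2.6, b = 4.6.
= (-2.6)²·66.1 + 4.6²·3.8 + 2·(-2.6)·4.6·2
= 446.836 + 80.408 + (-47.84) = 479.404.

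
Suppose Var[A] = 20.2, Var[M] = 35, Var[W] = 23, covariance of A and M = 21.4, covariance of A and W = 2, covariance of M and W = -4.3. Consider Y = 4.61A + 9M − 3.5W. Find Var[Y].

Var[Y] = 5528.17442

Var[Y] = a²·Var[A] + b²·Var[M] + c²·Var[W] + 2ab·covariance of A and M + 2ac·covariance of A and W + 2bc·covariance of M and W, with a = 4.61, b = 9, c = -3.5.
= 429.29242 + 2835 + 281.75 + 1775.772 + (-64.54) + 270.9
= 5528.17442.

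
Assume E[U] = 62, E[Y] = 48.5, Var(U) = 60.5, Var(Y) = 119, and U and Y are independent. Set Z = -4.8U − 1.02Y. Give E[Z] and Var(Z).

E[Z] = (-4.8)·E[U] + (-1.02)·E[Y] = (-4.8)·62 + (-1.02)·48.5 = -347.07.
Var(Z) = a²·Var(U) + b²·Var(Y) + 2ab·Cov(U, Y) with a = -4.8, b = -1.02.
Independence gives Cov(U, Y) = 0.
= (-4.8)²·60.5 + (-1.02)²·119 + 2·(-4.8)·(-1.02)·0
= 1393.92 + 123.8076 + 0 = 1517.7276.

E[Z] = -347.07, Var(Z) = 1517.7276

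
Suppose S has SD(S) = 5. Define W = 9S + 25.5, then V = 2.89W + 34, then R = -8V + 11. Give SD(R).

SD(R) = 1040.4

SD(W) = |9|·5 = 45.
SD(V) = |2.89|·45 = 130.05.
SD(R) = |-8|·130.05 = 1040.4.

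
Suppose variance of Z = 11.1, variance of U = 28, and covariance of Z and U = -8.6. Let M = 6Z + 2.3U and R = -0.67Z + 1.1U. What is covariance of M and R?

covariance of M and R = -17.2894

By bilinearity, covariance of M and R = ac·variance of Z + bd·variance of U + (ad+bc)·covariance of Z and U, with a=6, b=2.3, c=-0.67, d=1.1.
ac·variance of Z = 6·(-0.67)·11.1 = -44.622
bd·variance of U = 2.3·1.1·28 = 70.84
(ad+bc)·covariance of Z and U = (5.059)·(-8.6) = -43.5074
covariance of M and R = -44.622 + 70.84 + (-43.5074) = -17.2894.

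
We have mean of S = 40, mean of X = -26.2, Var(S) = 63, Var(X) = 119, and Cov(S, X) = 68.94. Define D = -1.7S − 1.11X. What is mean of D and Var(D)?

mean of D = (-1.7)·mean of S + (-1.11)·mean of X = (-1.7)·40 + (-1.11)·(-26.2) = -38.918.
Var(D) = a²·Var(S) + b²·Var(X) + 2ab·Cov(S, X) with a = -1.7, b = -1.11.
= (-1.7)²·63 + (-1.11)²·119 + 2·(-1.7)·(-1.11)·68.94
= 182.07 + 146.6199 + 260.17956 = 588.86946.

mean of D = -38.918, Var(D) = 588.86946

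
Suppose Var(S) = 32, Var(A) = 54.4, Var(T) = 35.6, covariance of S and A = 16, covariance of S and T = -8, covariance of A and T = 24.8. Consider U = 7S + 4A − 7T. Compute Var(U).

Var(U) = a²·Var(S) + b²·Var(A) + c²·Var(T) + 2ab·covariance of S and A + 2ac·covariance of S and T + 2bc·covariance of A and T, with a = 7, b = 4, c = -7.
= 1568 + 870.4 + 1744.4 + 896 + 784 + (-1388.8)
= 4474.

Var(U) = 4474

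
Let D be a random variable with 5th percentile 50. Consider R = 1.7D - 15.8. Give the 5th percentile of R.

Since a = 1.7 > 0 the transformation is increasing, so the 5th percentile of R = a·(P_{5} of D) + b = 1.7·50 + (-15.8) = 69.2.

5th percentile of R = 69.2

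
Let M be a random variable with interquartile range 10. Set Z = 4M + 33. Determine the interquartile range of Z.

IQR(Z) = 40

Under Z = aM + b, IQR(Z) = |a|·IQR(M) = |4|·10 = 40 (shifts cancel; spread scales by |a|).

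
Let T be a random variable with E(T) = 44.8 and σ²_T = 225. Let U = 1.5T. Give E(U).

E(U) = 67.2

U = 1.5T is linear with a = 1.5, b = 0.
E(U) = a·E(T) + b = 1.5·44.8 = 67.2.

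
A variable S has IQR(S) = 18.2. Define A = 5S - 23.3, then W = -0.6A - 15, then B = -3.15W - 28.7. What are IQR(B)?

IQR(B) = 171.99

IQR(A) = |5|·18.2 = 91.
IQR(W) = |-0.6|·91 = 54.6.
IQR(B) = |-3.15|·54.6 = 171.99.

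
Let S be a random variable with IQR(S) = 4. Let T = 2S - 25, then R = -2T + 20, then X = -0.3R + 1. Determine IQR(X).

IQR(X) = 4.8

IQR(T) = |2|·4 = 8.
IQR(R) = |-2|·8 = 16.
IQR(X) = |-0.3|·16 = 4.8.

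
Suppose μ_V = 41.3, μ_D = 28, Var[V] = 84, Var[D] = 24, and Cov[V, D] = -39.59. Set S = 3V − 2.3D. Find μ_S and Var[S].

μ_S = 59.5, Var[S] = 1429.302

μ_S = 3·μ_V + (-2.3)·μ_D = 3·41.3 + (-2.3)·28 = 59.5.
Var[S] = a²·Var[V] + b²·Var[D] + 2ab·Cov[V, D] with a = 3, b = -2.3.
= 3²·84 + (-2.3)²·24 + 2·3·(-2.3)·(-39.59)
= 756 + 126.96 + 546.342 = 1429.302.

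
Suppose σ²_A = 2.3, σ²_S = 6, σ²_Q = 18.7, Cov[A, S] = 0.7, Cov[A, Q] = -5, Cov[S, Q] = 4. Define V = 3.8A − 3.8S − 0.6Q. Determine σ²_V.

σ²_V = a²·σ²_A + b²·σ²_S + c²·σ²_Q + 2ab·Cov[A, S] + 2ac·Cov[A, Q] + 2bc·Cov[S, Q], with a = 3.8, b = -3.8, c = -0.6.
= 33.212 + 86.64 + 6.732 + (-20.216) + 22.8 + 18.24
= 147.408.

σ²_V = 147.408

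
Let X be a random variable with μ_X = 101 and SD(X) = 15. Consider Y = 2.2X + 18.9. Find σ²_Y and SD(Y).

Y = 2.2X + 18.9 is linear with a = 2.2, b = 18.9.
σ²_X = 15² = 225.
σ²_Y = a²·σ²_X = 2.2²·225 = 1089 (the additive constant 18.9 does not affect variance).
SD(Y) = |a|·SD(X) = |2.2|·15 = 33.

σ²_Y = 1089, SD(Y) = 33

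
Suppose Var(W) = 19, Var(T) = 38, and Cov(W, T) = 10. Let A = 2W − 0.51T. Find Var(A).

Var(A) = 65.4838

Var(A) = a²·Var(W) + b²·Var(T) + 2ab·Cov(W, T) with a = 2, b = -0.51.
= 2²·19 + (-0.51)²·38 + 2·2·(-0.51)·10
= 76 + 9.8838 + (-20.4) = 65.4838.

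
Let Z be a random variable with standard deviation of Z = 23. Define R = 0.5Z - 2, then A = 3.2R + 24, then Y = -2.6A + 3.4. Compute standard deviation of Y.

standard deviation of R = |0.5|·23 = 11.5.
standard deviation of A = |3.2|·11.5 = 36.8.
standard deviation of Y = |-2.6|·36.8 = 95.68.

standard deviation of Y = 95.68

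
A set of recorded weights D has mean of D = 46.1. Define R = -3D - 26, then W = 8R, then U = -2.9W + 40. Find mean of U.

mean of R = (-3)·46.1 + (-26) = -164.3.
mean of W = 8·(-164.3) = -1314.4.
mean of U = (-2.9)·(-1314.4) + 40 = 3851.76.

mean of U = 3851.76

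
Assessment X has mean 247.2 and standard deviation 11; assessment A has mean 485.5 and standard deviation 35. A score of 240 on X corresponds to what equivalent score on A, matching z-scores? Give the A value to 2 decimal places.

A = 462.59

z = (240 − 247.2)/11 ≈ -0.6545.
A = 485.5 + z·35 = 485.5 + (240 − 247.2)·35/11 ≈ 462.59.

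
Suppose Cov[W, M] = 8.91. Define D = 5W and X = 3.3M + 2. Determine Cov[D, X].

Cov[D, X] = a·c·Cov[W, M] = 5·3.3·8.91 = 147.015. Additive constants drop out.

Cov[D, X] = 147.015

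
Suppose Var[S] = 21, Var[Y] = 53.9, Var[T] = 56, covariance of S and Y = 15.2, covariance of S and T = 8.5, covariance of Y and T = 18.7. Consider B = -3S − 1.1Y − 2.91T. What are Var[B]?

Var[B] = a²·Var[S] + b²·Var[Y] + c²·Var[T] + 2ab·covariance of S and Y + 2ac·covariance of S and T + 2bc·covariance of Y and T, with a = -3, b = -1.1, c = -2.91.
= 189 + 65.219 + 474.2136 + 100.32 + 148.41 + 119.7174
= 1096.88.

Var[B] = 1096.88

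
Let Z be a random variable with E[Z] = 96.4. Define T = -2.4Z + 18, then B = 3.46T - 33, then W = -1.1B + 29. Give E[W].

E[T] = (-2.4)·96.4 + 18 = -213.36.
E[B] = 3.46·(-213.36) + (-33) = -771.2256.
E[W] = (-1.1)·(-771.2256) + 29 = 877.34816.

E[W] = 877.34816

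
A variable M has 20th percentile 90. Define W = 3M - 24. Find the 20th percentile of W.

20th percentile of W = 246

Since a = 3 > 0 the transformation is increasing, so the 20th percentile of W = a·(P_{20} of M) + b = 3·90 + (-24) = 246.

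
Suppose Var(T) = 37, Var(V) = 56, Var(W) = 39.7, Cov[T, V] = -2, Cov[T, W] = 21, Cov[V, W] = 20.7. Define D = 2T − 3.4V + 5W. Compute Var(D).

Var(D) = a²·Var(T) + b²·Var(V) + c²·Var(W) + 2ab·Cov[T, V] + 2ac·Cov[T, W] + 2bc·Cov[V, W], with a = 2, b = -3.4, c = 5.
= 148 + 647.36 + 992.5 + 27.2 + 420 + (-703.8)
= 1531.26.

Var(D) = 1531.26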